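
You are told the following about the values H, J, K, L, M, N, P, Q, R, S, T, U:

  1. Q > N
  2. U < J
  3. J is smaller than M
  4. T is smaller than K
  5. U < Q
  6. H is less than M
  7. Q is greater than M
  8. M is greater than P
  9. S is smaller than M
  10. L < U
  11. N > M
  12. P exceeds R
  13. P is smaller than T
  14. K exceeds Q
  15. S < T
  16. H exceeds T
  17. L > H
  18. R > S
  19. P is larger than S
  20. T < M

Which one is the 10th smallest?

N

Piecing the relations together gives one ordering: S < R < P < T < H < L < U < J < M < N < Q < K.
The 10th smallest is N.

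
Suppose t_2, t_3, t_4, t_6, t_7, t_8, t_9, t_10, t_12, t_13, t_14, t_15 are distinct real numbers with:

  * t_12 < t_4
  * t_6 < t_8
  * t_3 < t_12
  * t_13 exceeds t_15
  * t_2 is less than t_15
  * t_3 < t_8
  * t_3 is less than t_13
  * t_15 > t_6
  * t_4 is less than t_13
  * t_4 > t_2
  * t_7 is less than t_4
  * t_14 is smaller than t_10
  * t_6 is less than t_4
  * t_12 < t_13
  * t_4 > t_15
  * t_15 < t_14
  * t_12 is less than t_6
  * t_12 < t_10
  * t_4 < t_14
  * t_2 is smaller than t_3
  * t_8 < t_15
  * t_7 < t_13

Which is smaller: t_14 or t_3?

t_3 < t_12 and t_12 < t_6 give t_3 < t_6.
With t_6 < t_8: t_3 < t_12 < t_6 < t_8.
Then t_8 < t_15 extends the chain to t_15.
With t_15 < t_14: t_3 < t_12 < t_6 < t_8 < t_15 < t_14.
So t_3 < t_14; t_3 is the smaller of the two.

t_3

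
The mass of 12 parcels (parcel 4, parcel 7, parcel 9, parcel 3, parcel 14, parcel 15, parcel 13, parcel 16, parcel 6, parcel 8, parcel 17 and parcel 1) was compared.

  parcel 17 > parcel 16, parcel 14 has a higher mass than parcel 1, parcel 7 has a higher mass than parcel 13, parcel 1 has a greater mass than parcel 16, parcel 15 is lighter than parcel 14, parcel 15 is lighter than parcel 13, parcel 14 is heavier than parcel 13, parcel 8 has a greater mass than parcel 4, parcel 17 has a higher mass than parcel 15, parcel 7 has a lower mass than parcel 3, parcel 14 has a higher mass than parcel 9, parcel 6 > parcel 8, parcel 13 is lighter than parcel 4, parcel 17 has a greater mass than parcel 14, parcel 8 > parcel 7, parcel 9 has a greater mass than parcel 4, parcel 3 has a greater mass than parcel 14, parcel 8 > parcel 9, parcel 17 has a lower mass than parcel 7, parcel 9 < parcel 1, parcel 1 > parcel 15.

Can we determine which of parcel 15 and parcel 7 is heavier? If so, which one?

Link the given pairs in sequence: parcel 15 < parcel 13; parcel 13 < parcel 4; parcel 4 < parcel 9; parcel 9 < parcel 1; parcel 1 < parcel 14; parcel 14 < parcel 17; parcel 17 < parcel 7.
Chaining these gives parcel 15 < parcel 13 < parcel 4 < parcel 9 < parcel 1 < parcel 14 < parcel 17 < parcel 7.
So parcel 7 is heavier.

parcel 7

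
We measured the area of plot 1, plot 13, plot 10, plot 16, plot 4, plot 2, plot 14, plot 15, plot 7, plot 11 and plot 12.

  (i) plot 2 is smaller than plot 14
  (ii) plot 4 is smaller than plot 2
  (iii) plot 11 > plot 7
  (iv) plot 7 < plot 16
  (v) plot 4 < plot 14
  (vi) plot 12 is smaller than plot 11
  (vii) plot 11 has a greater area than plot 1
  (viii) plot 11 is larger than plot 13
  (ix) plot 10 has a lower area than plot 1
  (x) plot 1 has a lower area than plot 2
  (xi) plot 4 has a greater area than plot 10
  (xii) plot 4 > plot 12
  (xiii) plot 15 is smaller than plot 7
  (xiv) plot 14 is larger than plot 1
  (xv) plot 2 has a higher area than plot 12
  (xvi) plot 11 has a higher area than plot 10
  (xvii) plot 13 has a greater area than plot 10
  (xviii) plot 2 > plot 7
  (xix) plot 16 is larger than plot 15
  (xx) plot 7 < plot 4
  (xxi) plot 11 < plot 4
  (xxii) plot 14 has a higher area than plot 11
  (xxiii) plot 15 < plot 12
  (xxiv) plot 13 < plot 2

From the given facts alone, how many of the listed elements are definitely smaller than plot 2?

8

The elements the relations force below plot 2 are plot 15, plot 10, plot 12, plot 13, plot 7, plot 1, plot 11, plot 4 — no chain reaches any other.
That is 8.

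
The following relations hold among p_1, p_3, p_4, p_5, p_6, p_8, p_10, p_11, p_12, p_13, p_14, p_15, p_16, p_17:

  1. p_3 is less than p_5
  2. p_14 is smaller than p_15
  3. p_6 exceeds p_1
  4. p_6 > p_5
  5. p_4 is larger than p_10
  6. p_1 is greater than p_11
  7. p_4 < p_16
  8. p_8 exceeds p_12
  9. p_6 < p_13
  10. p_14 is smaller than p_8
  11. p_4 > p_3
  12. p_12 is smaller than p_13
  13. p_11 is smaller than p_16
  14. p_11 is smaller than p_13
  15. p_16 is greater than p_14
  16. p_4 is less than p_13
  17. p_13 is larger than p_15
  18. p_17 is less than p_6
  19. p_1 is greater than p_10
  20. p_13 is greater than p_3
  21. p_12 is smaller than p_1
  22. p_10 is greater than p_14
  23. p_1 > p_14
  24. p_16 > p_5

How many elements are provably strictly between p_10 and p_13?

3

Chaining upward from p_10 reaches: p_4, p_1, p_16, p_6.
Chaining downward from p_13 reaches: p_14, p_17, p_3, p_5, p_12, p_4, p_11, p_1, p_15, p_6.
Strictly between p_10 and p_13 are those in both lists: p_4, p_1, p_6 — 3 elements.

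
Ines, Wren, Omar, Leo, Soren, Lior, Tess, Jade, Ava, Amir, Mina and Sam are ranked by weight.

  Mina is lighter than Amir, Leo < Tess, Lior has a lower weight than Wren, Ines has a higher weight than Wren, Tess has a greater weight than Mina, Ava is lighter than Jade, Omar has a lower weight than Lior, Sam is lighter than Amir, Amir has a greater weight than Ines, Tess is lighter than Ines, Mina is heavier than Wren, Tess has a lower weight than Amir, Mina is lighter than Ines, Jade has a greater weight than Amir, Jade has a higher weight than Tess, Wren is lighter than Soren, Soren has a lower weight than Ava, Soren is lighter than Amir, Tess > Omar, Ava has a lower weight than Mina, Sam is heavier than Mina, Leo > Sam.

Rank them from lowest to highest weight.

Each adjacent pair is fixed by a given relation: Omar < Lior; Lior < Wren; Wren < Soren; Soren < Ava; Ava < Mina; Mina < Sam; Sam < Leo; Leo < Tess; Tess < Ines; Ines < Amir; Amir < Jade. Chaining them end to end gives the full order.

Omar < Lior < Wren < Soren < Ava < Mina < Sam < Leo < Tess < Ines < Amir < Jade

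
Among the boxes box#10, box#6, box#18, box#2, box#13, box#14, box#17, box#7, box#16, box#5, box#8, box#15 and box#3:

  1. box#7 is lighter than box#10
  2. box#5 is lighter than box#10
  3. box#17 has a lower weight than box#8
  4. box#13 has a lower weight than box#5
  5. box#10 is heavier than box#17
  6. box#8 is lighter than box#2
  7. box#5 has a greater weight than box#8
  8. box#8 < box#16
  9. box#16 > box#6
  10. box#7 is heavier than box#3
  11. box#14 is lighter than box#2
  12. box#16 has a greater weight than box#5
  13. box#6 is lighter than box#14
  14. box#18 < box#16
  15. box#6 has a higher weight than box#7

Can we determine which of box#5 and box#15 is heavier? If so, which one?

undetermined

Following every chain through box#5: above box#5 we get box#10, box#16; below box#5 we get box#17, box#8, box#13.
box#15 is not reached, and no chain runs the other way from box#15 to box#5.
So the given relations leave the order of box#5 and box#15 undetermined.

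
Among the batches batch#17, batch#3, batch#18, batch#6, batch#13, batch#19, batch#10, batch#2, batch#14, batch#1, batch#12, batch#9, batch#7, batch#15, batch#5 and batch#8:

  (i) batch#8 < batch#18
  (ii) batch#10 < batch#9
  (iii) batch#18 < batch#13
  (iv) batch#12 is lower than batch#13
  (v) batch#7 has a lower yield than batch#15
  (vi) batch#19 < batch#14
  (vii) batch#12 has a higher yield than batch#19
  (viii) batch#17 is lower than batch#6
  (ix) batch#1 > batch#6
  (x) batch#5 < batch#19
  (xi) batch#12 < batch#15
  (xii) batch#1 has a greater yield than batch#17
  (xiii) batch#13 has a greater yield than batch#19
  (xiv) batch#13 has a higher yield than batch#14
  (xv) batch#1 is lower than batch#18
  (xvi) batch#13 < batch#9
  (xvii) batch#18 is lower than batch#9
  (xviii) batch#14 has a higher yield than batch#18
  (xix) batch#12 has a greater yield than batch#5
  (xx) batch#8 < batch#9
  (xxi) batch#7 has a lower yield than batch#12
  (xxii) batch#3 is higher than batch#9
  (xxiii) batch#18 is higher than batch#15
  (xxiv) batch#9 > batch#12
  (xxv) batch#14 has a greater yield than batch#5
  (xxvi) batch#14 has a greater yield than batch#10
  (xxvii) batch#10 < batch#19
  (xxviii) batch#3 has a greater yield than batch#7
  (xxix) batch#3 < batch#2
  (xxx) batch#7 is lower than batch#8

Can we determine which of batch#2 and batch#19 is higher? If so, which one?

batch#2

Link the given pairs in sequence: batch#19 < batch#12; batch#12 < batch#15; batch#15 < batch#18; batch#18 < batch#14; batch#14 < batch#13; batch#13 < batch#9; batch#9 < batch#3; batch#3 < batch#2.
Together: batch#19 < batch#12 < batch#15 < batch#18 < batch#14 < batch#13 < batch#9 < batch#3 < batch#2.
So batch#2 is higher.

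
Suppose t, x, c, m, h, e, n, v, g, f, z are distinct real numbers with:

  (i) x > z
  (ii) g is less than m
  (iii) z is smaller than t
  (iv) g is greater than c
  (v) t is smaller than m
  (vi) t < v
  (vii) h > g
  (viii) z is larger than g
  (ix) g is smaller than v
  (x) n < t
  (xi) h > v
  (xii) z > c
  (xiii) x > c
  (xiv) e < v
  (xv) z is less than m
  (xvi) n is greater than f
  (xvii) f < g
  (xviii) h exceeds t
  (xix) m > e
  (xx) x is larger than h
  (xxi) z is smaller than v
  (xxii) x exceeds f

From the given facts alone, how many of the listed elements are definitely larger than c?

7

The elements the relations force above c are g, z, t, v, m, h, x — no chain reaches any other.
That is 7.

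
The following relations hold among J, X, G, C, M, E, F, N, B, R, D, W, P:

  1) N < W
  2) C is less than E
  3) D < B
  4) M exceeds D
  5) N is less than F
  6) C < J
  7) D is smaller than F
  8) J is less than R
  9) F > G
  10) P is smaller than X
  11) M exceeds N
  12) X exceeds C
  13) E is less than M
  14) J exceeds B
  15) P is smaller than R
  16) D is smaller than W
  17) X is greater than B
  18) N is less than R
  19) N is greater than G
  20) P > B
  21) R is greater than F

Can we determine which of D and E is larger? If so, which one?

Following every chain through D: above D we get B, P, W, F, J, X, M, R.
E is not reached, and no chain runs the other way from E to D.
So the given relations leave the order of D and E undetermined.

undetermined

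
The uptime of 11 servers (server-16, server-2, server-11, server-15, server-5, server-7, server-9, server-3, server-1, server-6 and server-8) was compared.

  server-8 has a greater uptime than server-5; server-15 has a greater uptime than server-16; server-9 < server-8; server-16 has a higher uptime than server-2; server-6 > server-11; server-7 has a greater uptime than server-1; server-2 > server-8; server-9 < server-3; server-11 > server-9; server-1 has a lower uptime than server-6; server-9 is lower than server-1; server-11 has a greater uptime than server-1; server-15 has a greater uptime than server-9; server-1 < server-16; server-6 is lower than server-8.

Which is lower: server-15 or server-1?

server-1

The relevant relations are server-1 < server-6; server-6 < server-8; server-8 < server-2; server-2 < server-16; server-16 < server-15.
Chaining these gives server-1 < server-6 < server-8 < server-2 < server-16 < server-15.
So server-1 < server-15; server-1 is the lower of the two.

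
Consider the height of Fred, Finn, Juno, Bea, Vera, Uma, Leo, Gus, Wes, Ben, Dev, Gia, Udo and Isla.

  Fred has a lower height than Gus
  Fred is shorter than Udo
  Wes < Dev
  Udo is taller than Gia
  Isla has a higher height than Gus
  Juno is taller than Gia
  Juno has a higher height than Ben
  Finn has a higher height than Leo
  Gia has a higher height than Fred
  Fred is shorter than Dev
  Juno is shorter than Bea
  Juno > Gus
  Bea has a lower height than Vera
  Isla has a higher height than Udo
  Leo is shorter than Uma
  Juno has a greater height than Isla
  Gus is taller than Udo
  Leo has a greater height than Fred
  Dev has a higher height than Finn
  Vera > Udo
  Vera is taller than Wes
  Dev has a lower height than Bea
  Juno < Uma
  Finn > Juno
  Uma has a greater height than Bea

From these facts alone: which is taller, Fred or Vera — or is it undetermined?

Vera

Fred < Gia and Gia < Udo give Fred < Udo.
With Udo < Gus: Fred < Gia < Udo < Gus.
Then Gus < Isla extends the chain to Isla.
With Isla < Juno: Fred < Gia < Udo < Gus < Isla < Juno.
With Juno < Finn: Fred < Gia < Udo < Gus < Isla < Juno < Finn.
Then Finn < Dev extends the chain to Dev.
With Dev < Bea: Fred < Gia < Udo < Gus < Isla < Juno < Finn < Dev < Bea.
Then Bea < Vera extends the chain to Vera.
So Vera is taller.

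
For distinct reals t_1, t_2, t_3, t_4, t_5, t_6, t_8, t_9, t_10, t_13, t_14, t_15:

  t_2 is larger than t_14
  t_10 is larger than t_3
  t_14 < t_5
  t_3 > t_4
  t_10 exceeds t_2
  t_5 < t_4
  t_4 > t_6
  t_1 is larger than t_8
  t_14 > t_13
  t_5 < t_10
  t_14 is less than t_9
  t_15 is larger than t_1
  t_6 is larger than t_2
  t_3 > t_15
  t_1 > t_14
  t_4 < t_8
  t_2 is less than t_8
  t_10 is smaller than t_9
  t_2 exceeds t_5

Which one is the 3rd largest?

t_3

Piecing the relations together gives one ordering: t_13 < t_14 < t_5 < t_2 < t_6 < t_4 < t_8 < t_1 < t_15 < t_3 < t_10 < t_9.
Counting 3 from the largest end gives t_3.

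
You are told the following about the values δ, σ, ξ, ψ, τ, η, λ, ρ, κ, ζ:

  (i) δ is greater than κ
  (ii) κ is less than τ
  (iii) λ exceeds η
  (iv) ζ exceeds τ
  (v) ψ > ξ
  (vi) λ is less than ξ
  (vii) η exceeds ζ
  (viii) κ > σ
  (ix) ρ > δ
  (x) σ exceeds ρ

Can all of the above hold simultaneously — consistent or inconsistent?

inconsistent

We have κ < δ stated directly, yet also δ < ρ < σ < κ by chaining the others — so δ < κ. Contradiction.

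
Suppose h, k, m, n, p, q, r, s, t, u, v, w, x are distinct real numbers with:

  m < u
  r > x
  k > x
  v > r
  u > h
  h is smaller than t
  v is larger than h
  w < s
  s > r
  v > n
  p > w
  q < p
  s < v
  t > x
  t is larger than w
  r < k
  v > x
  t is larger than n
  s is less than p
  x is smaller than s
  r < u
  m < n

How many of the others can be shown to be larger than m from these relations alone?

From m the given relations immediately reach n, u.
From those, v, t — 4 in total.
Nothing else is reachable above m; 4 in all.

4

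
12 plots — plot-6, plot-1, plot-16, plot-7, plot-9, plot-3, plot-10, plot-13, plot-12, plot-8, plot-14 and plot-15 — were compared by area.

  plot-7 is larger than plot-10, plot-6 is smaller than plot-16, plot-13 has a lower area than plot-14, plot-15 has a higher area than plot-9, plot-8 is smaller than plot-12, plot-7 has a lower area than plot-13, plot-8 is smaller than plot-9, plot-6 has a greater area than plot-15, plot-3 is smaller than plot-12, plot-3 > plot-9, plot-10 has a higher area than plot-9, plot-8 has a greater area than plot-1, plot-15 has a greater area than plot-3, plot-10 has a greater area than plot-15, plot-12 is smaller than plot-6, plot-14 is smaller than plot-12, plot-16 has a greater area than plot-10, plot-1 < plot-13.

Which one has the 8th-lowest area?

Piecing the relations together gives one ordering: plot-1 < plot-8 < plot-9 < plot-3 < plot-15 < plot-10 < plot-7 < plot-13 < plot-14 < plot-12 < plot-6 < plot-16.
Counting 8 from the smallest end gives plot-13.

plot-13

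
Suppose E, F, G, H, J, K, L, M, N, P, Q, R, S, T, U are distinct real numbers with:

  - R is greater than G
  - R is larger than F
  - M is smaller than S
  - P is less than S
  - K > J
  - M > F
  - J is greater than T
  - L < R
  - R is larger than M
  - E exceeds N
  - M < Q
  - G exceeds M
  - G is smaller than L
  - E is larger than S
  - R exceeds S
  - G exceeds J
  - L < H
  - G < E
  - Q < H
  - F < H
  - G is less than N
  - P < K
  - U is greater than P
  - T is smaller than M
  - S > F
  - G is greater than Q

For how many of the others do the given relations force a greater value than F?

The elements the relations force above F are M, Q, S, G, N, L, R, H, E — no chain reaches any other.
That is 9.

9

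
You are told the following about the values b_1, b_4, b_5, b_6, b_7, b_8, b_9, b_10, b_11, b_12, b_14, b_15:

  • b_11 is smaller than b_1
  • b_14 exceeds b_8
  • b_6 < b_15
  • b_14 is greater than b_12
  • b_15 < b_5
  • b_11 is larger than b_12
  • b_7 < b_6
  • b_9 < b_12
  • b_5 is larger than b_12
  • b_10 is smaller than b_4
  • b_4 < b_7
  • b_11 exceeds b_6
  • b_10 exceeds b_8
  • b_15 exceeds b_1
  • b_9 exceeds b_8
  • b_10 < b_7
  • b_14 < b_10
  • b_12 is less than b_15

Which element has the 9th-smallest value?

b_11

Chaining the given pairs: b_8 < b_9 < b_12 < b_14 < b_10 < b_4 < b_7 < b_6 < b_11 < b_1 < b_15 < b_5.
Counting 9 from the smallest end gives b_11.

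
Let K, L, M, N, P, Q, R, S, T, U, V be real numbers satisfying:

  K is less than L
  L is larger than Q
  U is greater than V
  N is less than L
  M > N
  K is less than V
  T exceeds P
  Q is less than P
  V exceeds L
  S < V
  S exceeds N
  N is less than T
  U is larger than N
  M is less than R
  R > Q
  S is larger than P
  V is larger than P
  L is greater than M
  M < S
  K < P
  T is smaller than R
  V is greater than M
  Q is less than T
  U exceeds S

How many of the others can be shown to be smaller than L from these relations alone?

The elements the relations force below L are K, N, M, Q — no chain reaches any other.
That is 4.

4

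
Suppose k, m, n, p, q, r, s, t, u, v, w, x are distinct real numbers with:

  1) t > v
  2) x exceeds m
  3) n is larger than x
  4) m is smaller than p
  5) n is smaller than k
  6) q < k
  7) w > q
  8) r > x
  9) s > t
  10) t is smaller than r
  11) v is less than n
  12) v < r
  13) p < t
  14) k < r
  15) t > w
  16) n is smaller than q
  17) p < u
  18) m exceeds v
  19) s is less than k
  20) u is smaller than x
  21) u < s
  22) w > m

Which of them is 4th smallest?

u

Piecing the relations together gives one ordering: v < m < p < u < x < n < q < w < t < s < k < r.
Counting 4 from the smallest end gives u.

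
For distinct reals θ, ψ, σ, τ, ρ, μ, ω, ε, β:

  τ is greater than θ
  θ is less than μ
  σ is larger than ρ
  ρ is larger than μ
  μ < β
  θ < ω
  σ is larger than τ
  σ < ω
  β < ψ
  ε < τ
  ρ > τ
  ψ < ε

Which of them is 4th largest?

Piecing the relations together gives one ordering: θ < μ < β < ψ < ε < τ < ρ < σ < ω.
The 4th largest is τ.

τ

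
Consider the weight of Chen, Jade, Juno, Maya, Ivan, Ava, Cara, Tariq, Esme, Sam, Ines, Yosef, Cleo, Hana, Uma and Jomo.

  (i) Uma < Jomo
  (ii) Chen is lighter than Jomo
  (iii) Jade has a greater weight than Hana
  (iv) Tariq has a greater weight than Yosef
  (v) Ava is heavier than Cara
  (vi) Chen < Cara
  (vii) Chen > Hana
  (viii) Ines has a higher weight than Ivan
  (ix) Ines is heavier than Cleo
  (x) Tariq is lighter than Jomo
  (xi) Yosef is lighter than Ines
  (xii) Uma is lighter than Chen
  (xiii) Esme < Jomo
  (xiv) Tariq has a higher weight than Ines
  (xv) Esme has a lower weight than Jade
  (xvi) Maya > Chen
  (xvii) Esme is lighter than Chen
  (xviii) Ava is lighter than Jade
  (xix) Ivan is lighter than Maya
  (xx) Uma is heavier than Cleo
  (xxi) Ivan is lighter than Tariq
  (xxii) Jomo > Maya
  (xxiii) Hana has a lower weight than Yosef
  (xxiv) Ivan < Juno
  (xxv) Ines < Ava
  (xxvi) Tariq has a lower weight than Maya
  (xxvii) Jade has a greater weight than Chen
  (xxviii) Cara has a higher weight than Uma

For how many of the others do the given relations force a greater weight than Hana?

Directly above Hana: Yosef, Chen, Jade.
One step further: Ines, Tariq, Maya, Cara, Jomo (8 so far).
One step further: Ava (9 so far).
No other element is forced above Hana by the given relations, so the count is 9.

9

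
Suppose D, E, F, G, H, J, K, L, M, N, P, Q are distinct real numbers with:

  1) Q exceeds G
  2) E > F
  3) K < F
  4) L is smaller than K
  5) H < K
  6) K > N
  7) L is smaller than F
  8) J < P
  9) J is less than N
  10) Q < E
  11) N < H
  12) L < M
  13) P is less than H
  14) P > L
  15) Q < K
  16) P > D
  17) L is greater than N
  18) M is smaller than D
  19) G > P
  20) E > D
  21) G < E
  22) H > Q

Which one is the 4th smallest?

Piecing the relations together gives one ordering: J < N < L < M < D < P < G < Q < H < K < F < E.
The 4th smallest is M.

M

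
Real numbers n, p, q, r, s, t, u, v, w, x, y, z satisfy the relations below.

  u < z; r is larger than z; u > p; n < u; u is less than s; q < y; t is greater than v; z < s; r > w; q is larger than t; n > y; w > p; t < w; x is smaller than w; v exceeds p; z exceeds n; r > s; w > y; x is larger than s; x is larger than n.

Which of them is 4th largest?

The consecutive relations fix a unique order: p < v < t < q < y < n < u < z < s < x < w < r.
The 4th largest is s.

s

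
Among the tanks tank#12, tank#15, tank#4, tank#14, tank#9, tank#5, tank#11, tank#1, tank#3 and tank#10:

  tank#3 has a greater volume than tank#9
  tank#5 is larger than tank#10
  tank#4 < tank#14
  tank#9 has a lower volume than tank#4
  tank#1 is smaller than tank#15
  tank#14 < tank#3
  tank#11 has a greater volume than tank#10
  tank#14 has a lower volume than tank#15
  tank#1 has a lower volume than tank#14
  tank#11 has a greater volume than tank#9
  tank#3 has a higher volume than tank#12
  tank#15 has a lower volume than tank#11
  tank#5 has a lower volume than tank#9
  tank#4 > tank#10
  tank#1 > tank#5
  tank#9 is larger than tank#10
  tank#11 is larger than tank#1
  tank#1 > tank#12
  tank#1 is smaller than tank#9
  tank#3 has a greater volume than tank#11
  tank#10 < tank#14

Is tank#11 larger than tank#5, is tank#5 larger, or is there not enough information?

tank#11

The relevant relations are tank#5 < tank#1; tank#1 < tank#9; tank#9 < tank#4; tank#4 < tank#14; tank#14 < tank#15; tank#15 < tank#11.
Together: tank#5 < tank#1 < tank#9 < tank#4 < tank#14 < tank#15 < tank#11.
So tank#11 is larger.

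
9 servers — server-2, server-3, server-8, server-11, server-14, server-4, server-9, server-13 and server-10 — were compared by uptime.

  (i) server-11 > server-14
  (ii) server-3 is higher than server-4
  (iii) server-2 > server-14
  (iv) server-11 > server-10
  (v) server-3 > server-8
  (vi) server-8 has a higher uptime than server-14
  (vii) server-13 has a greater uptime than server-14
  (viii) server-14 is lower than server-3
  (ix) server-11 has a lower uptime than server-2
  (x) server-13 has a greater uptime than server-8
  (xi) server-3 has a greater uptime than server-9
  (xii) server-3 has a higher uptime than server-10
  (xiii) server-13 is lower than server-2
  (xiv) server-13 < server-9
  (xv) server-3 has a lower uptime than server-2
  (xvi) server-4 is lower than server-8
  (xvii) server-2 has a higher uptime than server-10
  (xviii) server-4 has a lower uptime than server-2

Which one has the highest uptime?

server-2

Chaining downward from server-2: directly below it, server-14, server-10, server-4, server-13, server-11, server-3; then server-8, server-9.
That covers every other element, and nothing is given above server-2, so server-2 is the highest uptime.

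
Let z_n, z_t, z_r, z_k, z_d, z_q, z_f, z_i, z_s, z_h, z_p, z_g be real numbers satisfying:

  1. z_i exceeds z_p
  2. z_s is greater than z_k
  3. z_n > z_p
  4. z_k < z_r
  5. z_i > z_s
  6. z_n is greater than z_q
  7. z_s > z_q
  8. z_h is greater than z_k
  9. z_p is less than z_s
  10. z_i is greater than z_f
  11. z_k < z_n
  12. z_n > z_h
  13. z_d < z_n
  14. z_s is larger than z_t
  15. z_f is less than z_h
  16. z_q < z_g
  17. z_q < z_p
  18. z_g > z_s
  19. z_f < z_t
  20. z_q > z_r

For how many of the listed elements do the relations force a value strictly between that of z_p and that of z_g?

The relations place z_p below z_g. An element lies strictly between them when it is forced above z_p and also forced below z_g.
Above z_p: {z_s, z_n, z_i}. Below z_g: {z_k, z_r, z_q, z_f, z_t, z_s}.
Intersection: {z_s} — 1.

1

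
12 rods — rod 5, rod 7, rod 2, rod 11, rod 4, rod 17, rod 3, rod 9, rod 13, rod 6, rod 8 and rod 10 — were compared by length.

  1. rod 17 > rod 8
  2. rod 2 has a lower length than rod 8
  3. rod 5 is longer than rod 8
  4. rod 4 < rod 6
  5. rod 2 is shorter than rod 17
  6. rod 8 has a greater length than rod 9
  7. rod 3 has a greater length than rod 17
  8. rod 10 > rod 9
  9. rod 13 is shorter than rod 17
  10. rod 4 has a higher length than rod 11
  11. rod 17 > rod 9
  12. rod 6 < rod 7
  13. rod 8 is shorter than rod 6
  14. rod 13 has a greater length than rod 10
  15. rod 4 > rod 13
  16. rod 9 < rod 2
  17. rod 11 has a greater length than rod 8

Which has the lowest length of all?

rod 2 is not least since rod 9 < rod 2; rod 8 is not least since rod 2 < rod 8; rod 10 is not least since rod 9 < rod 10; rod 13 is not least since rod 10 < rod 13; rod 17 is not least since rod 2 < rod 17; rod 3 is not least since rod 17 < rod 3; rod 5 is not least since rod 8 < rod 5; rod 11 is not least since rod 8 < rod 11; rod 4 is not least since rod 13 < rod 4; rod 6 is not least since rod 4 < rod 6; rod 7 is not least since rod 6 < rod 7.
Only rod 9 has nothing below it, so rod 9 is the lowest length.

rod 9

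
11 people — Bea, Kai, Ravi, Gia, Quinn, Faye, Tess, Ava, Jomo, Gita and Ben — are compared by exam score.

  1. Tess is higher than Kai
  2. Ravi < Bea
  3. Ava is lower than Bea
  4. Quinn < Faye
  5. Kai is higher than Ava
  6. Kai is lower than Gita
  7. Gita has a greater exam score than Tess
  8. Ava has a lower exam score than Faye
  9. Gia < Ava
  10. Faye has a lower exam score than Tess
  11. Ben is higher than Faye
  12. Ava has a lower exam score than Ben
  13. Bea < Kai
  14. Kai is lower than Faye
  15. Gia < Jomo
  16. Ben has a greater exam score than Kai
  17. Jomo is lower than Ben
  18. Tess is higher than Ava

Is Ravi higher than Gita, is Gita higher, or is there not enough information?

The relevant relations are Ravi < Bea; Bea < Kai; Kai < Faye; Faye < Tess; Tess < Gita.
Together: Ravi < Bea < Kai < Faye < Tess < Gita.
So Gita is higher.

Gita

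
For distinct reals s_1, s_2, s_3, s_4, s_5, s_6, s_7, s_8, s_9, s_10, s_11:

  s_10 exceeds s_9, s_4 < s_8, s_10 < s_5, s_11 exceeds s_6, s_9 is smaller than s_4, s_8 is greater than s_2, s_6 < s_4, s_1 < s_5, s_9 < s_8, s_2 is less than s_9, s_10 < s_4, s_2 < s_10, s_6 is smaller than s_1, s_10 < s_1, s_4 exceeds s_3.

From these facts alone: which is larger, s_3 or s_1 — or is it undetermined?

undetermined

Following every chain through s_3: above s_3 we get s_4, s_8.
s_1 is not reached, and no chain runs the other way from s_1 to s_3.
So the given relations leave the order of s_3 and s_1 undetermined.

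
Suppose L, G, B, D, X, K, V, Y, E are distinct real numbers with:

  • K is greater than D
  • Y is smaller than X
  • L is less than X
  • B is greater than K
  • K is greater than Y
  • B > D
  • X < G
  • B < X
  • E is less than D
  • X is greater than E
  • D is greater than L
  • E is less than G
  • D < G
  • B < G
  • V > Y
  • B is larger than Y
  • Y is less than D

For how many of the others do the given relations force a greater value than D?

From D the given relations immediately reach K, B, G.
From those, X — 4 in total.
No other element is forced above D by the given relations, so the count is 4.

4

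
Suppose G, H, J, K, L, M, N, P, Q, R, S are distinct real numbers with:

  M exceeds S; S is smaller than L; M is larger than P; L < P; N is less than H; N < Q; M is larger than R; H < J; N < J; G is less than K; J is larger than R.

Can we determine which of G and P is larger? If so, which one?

undetermined

Following every chain through G: above G we get K.
P is not reached, and no chain runs the other way from P to G.
So the given relations leave the order of G and P undetermined.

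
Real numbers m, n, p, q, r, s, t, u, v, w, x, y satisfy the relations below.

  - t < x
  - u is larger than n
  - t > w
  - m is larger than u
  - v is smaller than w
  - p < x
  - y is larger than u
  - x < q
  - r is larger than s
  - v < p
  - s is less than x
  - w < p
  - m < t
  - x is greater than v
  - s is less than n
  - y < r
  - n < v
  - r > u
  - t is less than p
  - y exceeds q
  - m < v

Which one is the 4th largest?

Piecing the relations together gives one ordering: s < n < u < m < v < w < t < p < x < q < y < r.
Counting 4 from the largest end gives x.

x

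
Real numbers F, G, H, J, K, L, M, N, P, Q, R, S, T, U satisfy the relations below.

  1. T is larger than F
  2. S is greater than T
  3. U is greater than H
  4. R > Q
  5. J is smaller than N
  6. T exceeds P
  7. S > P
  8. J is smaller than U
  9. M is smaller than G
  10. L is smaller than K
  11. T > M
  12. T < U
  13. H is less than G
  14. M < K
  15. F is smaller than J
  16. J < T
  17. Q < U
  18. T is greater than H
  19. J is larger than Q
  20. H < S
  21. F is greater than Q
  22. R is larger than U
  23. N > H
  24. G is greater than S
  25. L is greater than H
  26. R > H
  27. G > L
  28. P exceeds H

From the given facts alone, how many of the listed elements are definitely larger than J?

6

Directly above J: N, T, U.
One step further: S, R (5 so far).
One step further: G (6 so far).
No other element is forced above J by the given relations, so the count is 6.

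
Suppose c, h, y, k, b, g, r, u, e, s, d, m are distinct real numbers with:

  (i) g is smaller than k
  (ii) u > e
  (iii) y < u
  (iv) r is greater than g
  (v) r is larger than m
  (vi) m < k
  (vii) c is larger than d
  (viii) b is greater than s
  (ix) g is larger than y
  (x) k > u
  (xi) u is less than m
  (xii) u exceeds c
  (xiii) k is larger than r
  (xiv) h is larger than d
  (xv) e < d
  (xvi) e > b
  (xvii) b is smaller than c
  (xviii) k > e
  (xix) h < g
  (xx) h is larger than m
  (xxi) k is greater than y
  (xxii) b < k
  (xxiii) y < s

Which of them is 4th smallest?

e

The consecutive relations fix a unique order: y < s < b < e < d < c < u < m < h < g < r < k.
Counting 4 from the smallest end gives e.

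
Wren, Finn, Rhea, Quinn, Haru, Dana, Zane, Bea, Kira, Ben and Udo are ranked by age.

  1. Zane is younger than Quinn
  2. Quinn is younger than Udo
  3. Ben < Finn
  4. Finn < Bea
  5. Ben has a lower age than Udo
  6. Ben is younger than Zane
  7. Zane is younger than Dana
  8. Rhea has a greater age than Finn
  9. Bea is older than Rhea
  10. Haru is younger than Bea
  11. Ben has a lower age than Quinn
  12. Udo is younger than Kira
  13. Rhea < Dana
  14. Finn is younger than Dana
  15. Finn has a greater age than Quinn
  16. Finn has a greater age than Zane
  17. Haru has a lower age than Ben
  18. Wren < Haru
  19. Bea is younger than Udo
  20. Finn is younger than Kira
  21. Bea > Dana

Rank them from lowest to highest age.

Nothing is placed below Wren, so it is least; from there Wren < Haru; Haru < Ben; Ben < Zane; Zane < Quinn; Quinn < Finn; Finn < Rhea; Rhea < Dana; Dana < Bea; Bea < Udo; Udo < Kira, each given directly.

Wren < Haru < Ben < Zane < Quinn < Finn < Rhea < Dana < Bea < Udo < Kira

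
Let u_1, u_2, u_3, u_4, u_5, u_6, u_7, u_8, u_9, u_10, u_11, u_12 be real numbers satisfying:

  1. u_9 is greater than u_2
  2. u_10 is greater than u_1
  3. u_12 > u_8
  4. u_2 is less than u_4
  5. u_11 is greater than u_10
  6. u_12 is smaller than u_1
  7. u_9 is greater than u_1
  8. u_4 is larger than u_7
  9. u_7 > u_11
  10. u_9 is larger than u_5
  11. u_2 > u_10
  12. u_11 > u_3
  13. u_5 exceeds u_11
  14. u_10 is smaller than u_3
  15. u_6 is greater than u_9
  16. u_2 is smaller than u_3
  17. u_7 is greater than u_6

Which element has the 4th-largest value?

Chaining the given pairs: u_8 < u_12 < u_1 < u_10 < u_2 < u_3 < u_11 < u_5 < u_9 < u_6 < u_7 < u_4.
Counting 4 from the largest end gives u_9.

u_9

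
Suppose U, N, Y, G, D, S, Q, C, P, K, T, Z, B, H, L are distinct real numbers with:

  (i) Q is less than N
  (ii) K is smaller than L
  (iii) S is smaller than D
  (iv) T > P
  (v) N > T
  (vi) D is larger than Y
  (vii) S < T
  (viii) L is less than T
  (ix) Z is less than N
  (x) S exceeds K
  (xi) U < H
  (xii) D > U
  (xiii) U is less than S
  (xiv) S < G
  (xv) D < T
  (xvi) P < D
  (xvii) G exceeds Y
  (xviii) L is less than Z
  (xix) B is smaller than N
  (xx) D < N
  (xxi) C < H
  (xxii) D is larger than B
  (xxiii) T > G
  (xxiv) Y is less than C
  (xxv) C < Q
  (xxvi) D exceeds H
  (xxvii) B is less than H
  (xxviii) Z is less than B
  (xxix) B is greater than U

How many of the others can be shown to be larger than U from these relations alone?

From U the given relations immediately reach S, B, H, D.
From those, G, T, N — 7 in total.
Nothing else is reachable above U; 7 in all.

7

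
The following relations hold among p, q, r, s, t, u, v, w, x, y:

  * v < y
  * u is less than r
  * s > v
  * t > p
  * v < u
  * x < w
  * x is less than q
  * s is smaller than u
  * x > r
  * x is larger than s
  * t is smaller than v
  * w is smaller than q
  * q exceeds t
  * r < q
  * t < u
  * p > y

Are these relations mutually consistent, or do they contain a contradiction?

inconsistent

Chaining the given relations yields y < p < t < v, so y < v. But one relation states v < y. These cannot both hold.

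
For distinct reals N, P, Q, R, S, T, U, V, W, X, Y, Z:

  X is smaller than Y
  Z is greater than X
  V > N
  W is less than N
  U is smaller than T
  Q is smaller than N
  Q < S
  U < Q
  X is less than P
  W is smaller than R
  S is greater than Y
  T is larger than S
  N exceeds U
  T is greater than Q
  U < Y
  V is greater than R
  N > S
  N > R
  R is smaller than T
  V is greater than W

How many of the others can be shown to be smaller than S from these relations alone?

4

Directly below S: Q, Y.
One step further: X, U (4 so far).
Nothing else is reachable below S; 4 in all.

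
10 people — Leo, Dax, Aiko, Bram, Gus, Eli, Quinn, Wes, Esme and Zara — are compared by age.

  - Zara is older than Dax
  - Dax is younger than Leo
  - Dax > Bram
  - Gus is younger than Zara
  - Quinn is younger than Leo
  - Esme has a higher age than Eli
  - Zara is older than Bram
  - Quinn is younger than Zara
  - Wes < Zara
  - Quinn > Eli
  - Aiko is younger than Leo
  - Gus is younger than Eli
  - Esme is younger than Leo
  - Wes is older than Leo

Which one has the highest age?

Chaining downward from Zara: directly below it, Gus, Bram, Dax, Quinn, Wes; then Eli, Leo; then Aiko, Esme.
That covers every other element, and nothing is given above Zara, so Zara is the highest age.

Zara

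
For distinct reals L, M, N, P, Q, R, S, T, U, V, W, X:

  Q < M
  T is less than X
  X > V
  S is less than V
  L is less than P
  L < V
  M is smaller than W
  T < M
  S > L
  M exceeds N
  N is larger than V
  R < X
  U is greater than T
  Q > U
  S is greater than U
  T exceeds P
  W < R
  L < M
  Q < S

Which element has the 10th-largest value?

T

Chaining the given pairs: L < P < T < U < Q < S < V < N < M < W < R < X.
The 10th largest is T.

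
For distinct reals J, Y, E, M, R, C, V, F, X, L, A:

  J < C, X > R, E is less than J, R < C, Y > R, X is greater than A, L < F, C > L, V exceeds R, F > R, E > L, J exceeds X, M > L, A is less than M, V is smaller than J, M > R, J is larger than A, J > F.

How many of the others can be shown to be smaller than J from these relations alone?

From J the given relations immediately reach A, X, F, V, E.
From those, L, R — 7 in total.
Nothing else is reachable below J; 7 in all.

7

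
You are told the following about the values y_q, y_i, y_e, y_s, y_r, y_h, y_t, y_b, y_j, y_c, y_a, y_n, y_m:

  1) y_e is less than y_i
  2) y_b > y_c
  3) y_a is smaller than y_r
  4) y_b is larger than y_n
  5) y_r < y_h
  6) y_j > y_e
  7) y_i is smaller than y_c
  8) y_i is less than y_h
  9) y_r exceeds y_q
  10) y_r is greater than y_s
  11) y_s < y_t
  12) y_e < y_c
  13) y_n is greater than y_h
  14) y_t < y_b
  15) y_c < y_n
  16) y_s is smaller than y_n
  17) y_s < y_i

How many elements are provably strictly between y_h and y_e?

Chaining upward from y_e reaches: y_j, y_i, y_c, y_n, y_b.
Chaining downward from y_h reaches: y_s, y_q, y_i, y_a, y_r.
Strictly between y_e and y_h are those in both lists: y_i — 1 element.

1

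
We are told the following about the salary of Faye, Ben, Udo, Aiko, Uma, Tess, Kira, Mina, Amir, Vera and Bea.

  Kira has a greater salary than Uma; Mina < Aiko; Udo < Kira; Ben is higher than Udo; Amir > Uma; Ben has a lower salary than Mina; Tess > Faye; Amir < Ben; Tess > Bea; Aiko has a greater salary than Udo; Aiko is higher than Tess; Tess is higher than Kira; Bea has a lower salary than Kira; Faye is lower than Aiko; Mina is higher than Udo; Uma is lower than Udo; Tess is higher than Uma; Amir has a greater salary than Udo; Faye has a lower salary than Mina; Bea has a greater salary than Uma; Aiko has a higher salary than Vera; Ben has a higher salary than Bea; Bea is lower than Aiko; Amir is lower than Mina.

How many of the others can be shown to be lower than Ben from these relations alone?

The elements the relations force below Ben are Uma, Bea, Udo, Amir — no chain reaches any other.
That is 4.

4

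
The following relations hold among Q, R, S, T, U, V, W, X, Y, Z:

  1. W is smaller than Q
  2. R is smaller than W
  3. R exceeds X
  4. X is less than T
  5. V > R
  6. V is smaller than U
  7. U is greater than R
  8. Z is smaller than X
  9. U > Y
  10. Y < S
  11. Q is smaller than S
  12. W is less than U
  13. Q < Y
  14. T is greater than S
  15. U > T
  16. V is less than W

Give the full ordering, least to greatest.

The consecutive links are each given: Z < X; X < R; R < V; V < W; W < Q; Q < Y; Y < S; S < T; T < U.

Z < X < R < V < W < Q < Y < S < T < U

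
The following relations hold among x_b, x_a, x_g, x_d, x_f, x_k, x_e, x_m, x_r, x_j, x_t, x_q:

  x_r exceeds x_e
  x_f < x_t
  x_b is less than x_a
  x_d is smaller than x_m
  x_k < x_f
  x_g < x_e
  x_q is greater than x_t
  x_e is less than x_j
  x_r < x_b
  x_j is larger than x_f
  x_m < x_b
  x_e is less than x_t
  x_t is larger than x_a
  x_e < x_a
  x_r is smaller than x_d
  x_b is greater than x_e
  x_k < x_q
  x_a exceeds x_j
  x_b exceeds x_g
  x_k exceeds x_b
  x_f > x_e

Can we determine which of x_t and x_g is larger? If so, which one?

x_t

x_g < x_e and x_e < x_r give x_g < x_r.
With x_r < x_d: x_g < x_e < x_r < x_d.
Then x_d < x_m extends the chain to x_m.
Then x_m < x_b extends the chain to x_b.
With x_b < x_k: x_g < x_e < x_r < x_d < x_m < x_b < x_k.
Then x_k < x_f extends the chain to x_f.
With x_f < x_j: x_g < x_e < x_r < x_d < x_m < x_b < x_k < x_f < x_j.
Then x_j < x_a extends the chain to x_a.
With x_a < x_t: x_g < x_e < x_r < x_d < x_m < x_b < x_k < x_f < x_j < x_a < x_t.
So x_t is larger.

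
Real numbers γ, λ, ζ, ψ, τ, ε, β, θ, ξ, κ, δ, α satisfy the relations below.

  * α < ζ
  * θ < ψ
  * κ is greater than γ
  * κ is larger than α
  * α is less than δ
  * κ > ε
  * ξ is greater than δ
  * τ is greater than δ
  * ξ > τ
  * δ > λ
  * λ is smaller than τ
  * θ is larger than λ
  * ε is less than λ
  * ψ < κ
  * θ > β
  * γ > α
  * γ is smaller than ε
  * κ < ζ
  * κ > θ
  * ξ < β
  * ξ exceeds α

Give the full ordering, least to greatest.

The consecutive links are each given: α < γ; γ < ε; ε < λ; λ < δ; δ < τ; τ < ξ; ξ < β; β < θ; θ < ψ; ψ < κ; κ < ζ.

α < γ < ε < λ < δ < τ < ξ < β < θ < ψ < κ < ζ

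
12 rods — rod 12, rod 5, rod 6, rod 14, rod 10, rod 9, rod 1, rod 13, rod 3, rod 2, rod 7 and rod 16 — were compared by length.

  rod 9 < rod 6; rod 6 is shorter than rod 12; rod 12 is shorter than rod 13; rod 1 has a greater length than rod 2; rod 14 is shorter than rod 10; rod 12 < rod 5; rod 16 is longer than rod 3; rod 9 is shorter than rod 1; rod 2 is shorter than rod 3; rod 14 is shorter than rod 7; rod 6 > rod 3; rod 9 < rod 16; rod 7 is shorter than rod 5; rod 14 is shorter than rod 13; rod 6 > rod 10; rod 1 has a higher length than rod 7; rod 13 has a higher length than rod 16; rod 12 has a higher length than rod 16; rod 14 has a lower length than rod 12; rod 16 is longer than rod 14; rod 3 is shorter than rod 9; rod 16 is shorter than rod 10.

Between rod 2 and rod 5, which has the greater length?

rod 2 < rod 3 < rod 9 < rod 16 < rod 10 < rod 6 < rod 12 < rod 5, by transitivity through rod 3, rod 9, rod 16, rod 10, rod 6, rod 12.
So rod 2 < rod 5; rod 5 is the longer of the two.

rod 5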